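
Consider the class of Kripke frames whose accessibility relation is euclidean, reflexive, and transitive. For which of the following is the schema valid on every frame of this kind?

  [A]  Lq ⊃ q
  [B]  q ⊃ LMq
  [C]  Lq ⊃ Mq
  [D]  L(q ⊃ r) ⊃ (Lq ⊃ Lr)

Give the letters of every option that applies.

A relation that is euclidean, reflexive, and transitive is also serial and symmetric.
(A) axiom T: valid iff R is reflexive. Every such R is reflexive — valid.
(B) axiom B: valid iff R is symmetric. Every such R is symmetric — valid.
(C) Lq ⊃ Mq is axiom D; it is valid on a frame exactly when R is serial. Every such R is serial, so valid.
(D) L(q ⊃ r) ⊃ (Lq ⊃ Lr) is the K axiom; it holds on all frames — valid.

A, B, C, D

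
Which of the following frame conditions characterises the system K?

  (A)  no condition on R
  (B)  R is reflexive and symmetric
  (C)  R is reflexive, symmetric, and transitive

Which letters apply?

(A) K is sound and complete for exactly this class.
(B) this class determines B (= KTB), not K.
(C) this class determines S5, not K.

A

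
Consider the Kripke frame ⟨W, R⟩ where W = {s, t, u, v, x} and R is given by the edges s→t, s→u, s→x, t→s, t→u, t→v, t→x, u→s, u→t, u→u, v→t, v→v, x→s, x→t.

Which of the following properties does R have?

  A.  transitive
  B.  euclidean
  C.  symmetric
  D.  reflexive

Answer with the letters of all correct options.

C

(A) not transitive: s R t and t R s but not s R s.
(B) not euclidean: s R u and s R x but not u R x.
(C) symmetric: every R-edge is matched by its reverse.
(D) not reflexive: not s R s.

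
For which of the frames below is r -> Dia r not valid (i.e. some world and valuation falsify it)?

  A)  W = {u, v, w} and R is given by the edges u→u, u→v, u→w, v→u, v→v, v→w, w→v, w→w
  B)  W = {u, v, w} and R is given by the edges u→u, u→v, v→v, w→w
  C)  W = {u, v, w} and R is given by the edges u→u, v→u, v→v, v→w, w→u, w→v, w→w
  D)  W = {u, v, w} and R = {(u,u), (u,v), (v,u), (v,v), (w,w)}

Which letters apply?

none

The schema r -> Dia r is the dual of axiom T; it is valid on a frame iff R is reflexive.
(A) R is reflexive (each world relates to itself), so the schema is valid here.
(B) R is reflexive (each world relates to itself), so the schema is valid here.
(C) R is reflexive (each world relates to itself), so the schema is valid here.
(D) R is reflexive (each world relates to itself), so the schema is valid here.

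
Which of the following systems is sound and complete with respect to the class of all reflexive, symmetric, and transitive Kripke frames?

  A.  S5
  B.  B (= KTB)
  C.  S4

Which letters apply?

A

(A) S5 is determined by exactly this class.
(B) B (= KTB) is determined by the class of reflexive and symmetric frames.
(C) S4 is determined by the class of reflexive and transitive frames.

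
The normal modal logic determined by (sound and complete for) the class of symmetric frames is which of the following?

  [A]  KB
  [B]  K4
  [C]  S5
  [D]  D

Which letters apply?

A

(A) KB is determined by exactly this class.
(B) K4 is determined by the class of transitive frames.
(C) S5 is determined by the class of reflexive, symmetric, and transitive frames.
(D) D is determined by the class of serial frames.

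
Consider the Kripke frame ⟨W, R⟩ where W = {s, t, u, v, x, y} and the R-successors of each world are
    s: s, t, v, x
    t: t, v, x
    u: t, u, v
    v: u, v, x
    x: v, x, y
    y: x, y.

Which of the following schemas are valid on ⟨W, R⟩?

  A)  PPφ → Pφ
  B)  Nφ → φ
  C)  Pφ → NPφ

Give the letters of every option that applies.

R is reflexive: each world relates to itself.
R is not transitive: s R v and v R u but not s R u.
R is not euclidean: s R t and s R s but not t R s.
(A) PPφ → Pφ is the dual of axiom 4, which corresponds to transitivity. R is not transitive — not valid.
(B) Nφ → φ (axiom T) characterises the reflexive frames. R is reflexive — valid.
(C) Pφ → NPφ is axiom 5, which corresponds to the euclidean property. R is not euclidean — not valid.

B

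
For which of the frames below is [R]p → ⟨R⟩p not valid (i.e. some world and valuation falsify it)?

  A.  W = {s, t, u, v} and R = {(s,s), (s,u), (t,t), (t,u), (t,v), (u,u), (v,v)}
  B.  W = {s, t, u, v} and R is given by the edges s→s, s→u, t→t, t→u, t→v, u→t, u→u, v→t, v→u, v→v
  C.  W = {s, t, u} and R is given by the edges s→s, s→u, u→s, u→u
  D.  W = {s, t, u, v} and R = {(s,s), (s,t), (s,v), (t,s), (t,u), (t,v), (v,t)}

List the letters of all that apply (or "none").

The schema [R]p → ⟨R⟩p is axiom D; it is valid on a frame iff R is serial.
(A) R is serial (every world has an R-successor), so the schema is valid here.
(B) R is serial (every world has an R-successor), so the schema is valid here.
(C) R is not serial (t has no R-successor), so the schema fails here.
(D) R is not serial (u has no R-successor), so the schema fails here.

C, D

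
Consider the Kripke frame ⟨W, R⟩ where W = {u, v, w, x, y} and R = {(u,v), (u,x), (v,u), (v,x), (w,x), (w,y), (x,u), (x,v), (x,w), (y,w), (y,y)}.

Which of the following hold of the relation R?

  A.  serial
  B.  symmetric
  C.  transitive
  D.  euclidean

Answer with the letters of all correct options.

A, B

(A) serial: every world has an R-successor.
(B) symmetric: every R-edge is matched by its reverse.
(C) not transitive: u R v and v R u but not u R u.
(D) not euclidean: w R x and w R y but not x R y.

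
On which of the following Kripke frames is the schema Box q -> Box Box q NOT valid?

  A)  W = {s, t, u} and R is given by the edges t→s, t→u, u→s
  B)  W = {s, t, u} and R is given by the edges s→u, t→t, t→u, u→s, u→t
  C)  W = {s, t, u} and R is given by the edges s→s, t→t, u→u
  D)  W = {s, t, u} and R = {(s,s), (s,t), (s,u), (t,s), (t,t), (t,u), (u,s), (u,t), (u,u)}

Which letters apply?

B

The schema Box q -> Box Box q is axiom 4; it is valid on a frame iff R is transitive.
(A) R is transitive (R is closed under composition), so the schema is valid here.
(B) R is not transitive (s R u and u R s but not s R s), so the schema fails here.
(C) R is transitive (R is closed under composition), so the schema is valid here.
(D) R is transitive (R is closed under composition), so the schema is valid here.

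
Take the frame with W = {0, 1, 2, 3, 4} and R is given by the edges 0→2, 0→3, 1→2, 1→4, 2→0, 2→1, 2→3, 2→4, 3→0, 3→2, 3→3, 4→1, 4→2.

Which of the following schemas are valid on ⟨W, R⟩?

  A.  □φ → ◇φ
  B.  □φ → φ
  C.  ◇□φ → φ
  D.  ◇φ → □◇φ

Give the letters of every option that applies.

R is not reflexive: not 0 R 0.
R is symmetric: every R-edge is matched by its reverse.
R is not euclidean: 2 R 0 and 2 R 1 but not 0 R 1.
R is serial: every world has an R-successor.
(A) □φ → ◇φ (axiom D) characterises the serial frames. R is serial — valid.
(B) □φ → φ is axiom T; it is valid on a frame exactly when R is reflexive. R is not reflexive, so not valid.
(C) ◇□φ → φ (the dual of axiom B) characterises the symmetric frames. R is symmetric — valid.
(D) axiom 5: valid iff R is euclidean. R is not euclidean — not valid.

A, C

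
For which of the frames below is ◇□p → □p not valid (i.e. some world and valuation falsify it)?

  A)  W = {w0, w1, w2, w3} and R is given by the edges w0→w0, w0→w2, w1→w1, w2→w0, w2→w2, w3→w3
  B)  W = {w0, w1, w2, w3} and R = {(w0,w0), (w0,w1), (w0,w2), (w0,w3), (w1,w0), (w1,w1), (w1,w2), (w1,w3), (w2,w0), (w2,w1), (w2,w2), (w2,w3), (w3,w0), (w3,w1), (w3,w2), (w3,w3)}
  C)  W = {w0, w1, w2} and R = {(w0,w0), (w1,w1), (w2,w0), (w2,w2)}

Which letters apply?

The schema ◇□p → □p is the dual of axiom 5; it is valid on a frame iff R is euclidean.
(A) R is euclidean (any two R-successors of the same world are R-related), so the schema is valid here.
(B) R is euclidean (any two R-successors of the same world are R-related), so the schema is valid here.
(C) R is not euclidean (w2 R w0 and w2 R w2 but not w0 R w2), so the schema fails here.

C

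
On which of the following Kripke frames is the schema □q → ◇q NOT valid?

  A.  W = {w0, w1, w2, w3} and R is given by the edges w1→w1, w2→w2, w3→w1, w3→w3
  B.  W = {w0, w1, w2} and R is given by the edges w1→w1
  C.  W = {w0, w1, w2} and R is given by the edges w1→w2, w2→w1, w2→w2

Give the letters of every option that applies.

A, B, C

The schema □q → ◇q is axiom D; it is valid on a frame iff R is serial.
(A) R is not serial (w0 has no R-successor), so the schema fails here.
(B) R is not serial (w0 has no R-successor), so the schema fails here.
(C) R is not serial (w0 has no R-successor), so the schema fails here.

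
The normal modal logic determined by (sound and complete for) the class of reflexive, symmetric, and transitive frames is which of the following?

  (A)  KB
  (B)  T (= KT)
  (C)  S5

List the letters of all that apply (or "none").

(A) KB is determined by the class of symmetric frames.
(B) T (= KT) is determined by the class of reflexive frames.
(C) S5 is determined by exactly this class.

C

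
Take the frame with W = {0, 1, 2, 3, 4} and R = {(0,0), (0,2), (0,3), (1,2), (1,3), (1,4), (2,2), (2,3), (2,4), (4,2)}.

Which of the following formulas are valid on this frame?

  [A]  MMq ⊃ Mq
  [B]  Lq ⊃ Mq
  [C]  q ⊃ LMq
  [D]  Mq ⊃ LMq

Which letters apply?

R is not symmetric: 0 R 2 but not 2 R 0.
R is not transitive: 0 R 2 and 2 R 4 but not 0 R 4.
R is not euclidean: 0 R 2 and 0 R 0 but not 2 R 0.
R is not serial: 3 has no R-successor.
(A) MMq ⊃ Mq is the dual of axiom 4; it is valid on a frame exactly when R is transitive. R is not transitive, so not valid.
(B) Lq ⊃ Mq (axiom D) characterises the serial frames. R is not serial — not valid.
(C) q ⊃ LMq is axiom B; it is valid on a frame exactly when R is symmetric. R is not symmetric, so not valid.
(D) Mq ⊃ LMq is axiom 5, which corresponds to the euclidean property. R is not euclidean — not valid.

none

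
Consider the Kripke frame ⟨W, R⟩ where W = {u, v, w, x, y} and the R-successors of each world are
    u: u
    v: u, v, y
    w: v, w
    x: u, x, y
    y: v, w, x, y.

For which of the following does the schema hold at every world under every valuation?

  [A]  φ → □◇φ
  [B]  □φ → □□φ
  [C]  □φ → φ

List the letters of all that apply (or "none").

C

R is reflexive: each world relates to itself.
R is not symmetric: v R u but not u R v.
R is not transitive: v R y and y R w but not v R w.
(A) φ → □◇φ is axiom B; it is valid on a frame exactly when R is symmetric. R is not symmetric, so not valid.
(B) axiom 4: valid iff R is transitive. R is not transitive — not valid.
(C) □φ → φ is axiom T, which corresponds to reflexivity. R is reflexive — valid.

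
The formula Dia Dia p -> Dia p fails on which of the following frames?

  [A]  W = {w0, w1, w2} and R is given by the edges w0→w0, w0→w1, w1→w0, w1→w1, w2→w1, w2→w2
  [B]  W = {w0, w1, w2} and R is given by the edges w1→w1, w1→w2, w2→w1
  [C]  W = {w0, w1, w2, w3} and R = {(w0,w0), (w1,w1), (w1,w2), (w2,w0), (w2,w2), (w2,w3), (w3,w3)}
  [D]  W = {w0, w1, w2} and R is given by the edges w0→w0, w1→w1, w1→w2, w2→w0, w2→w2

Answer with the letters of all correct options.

The schema Dia Dia p -> Dia p is the dual of axiom 4; it is valid on a frame iff R is transitive.
(A) R is not transitive (w2 R w1 and w1 R w0 but not w2 R w0), so the schema fails here.
(B) R is not transitive (w2 R w1 and w1 R w2 but not w2 R w2), so the schema fails here.
(C) R is not transitive (w1 R w2 and w2 R w0 but not w1 R w0), so the schema fails here.
(D) R is not transitive (w1 R w2 and w2 R w0 but not w1 R w0), so the schema fails here.

A, B, C, D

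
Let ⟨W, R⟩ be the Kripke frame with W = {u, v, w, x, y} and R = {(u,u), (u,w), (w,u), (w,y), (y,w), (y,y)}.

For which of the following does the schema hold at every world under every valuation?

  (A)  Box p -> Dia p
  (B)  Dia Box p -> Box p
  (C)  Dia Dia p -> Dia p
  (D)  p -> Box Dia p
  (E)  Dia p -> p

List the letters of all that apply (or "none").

R is symmetric: every R-edge is matched by its reverse.
R is not transitive: u R w and w R y but not u R y.
R is not euclidean: w R u and w R y but not u R y.
R is not serial: v has no R-successor.
R is not a subset of the identity: u R w with u ≠ w.
(A) axiom D: valid iff R is serial. R is not serial — not valid.
(B) the dual of axiom 5: valid iff R is euclidean. R is not euclidean — not valid.
(C) Dia Dia p -> Dia p is the dual of axiom 4, which corresponds to transitivity. R is not transitive — not valid.
(D) axiom B: valid iff R is symmetric. R is symmetric — valid.
(E) Dia p -> p (the converse of T) corresponds to R being a subset of the identity. Here R ⊄ identity, so not valid.

D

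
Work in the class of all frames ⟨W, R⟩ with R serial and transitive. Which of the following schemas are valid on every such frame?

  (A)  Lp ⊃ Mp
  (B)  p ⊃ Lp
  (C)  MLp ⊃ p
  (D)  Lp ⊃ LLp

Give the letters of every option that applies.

(A) Lp ⊃ Mp (axiom D) characterises the serial frames. Every such R is serial — valid.
(B) p ⊃ Lp (equivalent to ◇p→p) corresponds to R being a subset of the identity. Such an R need not be a subset of the identity, so not valid.
(C) MLp ⊃ p is the dual of axiom B; it is valid on a frame exactly when R is symmetric. Such an R need not be symmetric, so not valid.
(D) Lp ⊃ LLp is axiom 4, which corresponds to transitivity. Every such R is transitive — valid.

A, D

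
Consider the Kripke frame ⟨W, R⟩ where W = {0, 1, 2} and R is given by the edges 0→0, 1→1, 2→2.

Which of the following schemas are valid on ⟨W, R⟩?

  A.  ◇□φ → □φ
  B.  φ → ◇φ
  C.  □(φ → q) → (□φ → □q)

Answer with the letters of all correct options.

R is reflexive: each world relates to itself.
R is euclidean: any two R-successors of the same world are R-related.
(A) the dual of axiom 5: valid iff R is euclidean. R is euclidean — valid.
(B) the dual of axiom T: valid iff R is reflexive. R is reflexive — valid.
(C) □(φ → q) → (□φ → □q) is axiom K, valid on every Kripke frame — valid.

A, B, C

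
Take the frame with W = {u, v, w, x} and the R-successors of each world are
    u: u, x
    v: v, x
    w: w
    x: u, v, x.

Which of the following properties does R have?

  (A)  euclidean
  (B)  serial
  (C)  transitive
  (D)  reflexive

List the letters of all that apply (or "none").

B, D

(A) not euclidean: x R u and x R v but not u R v.
(B) serial: every world has an R-successor.
(C) not transitive: u R x and x R v but not u R v.
(D) reflexive: each world relates to itself.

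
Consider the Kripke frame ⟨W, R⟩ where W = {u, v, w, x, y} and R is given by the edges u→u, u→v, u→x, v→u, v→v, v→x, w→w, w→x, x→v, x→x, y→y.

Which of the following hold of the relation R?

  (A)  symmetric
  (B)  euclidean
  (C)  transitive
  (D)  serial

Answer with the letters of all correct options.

(A) not symmetric: u R x but not x R u.
(B) not euclidean: u R x and u R u but not x R u.
(C) not transitive: w R x and x R v but not w R v.
(D) serial: every world has an R-successor.

D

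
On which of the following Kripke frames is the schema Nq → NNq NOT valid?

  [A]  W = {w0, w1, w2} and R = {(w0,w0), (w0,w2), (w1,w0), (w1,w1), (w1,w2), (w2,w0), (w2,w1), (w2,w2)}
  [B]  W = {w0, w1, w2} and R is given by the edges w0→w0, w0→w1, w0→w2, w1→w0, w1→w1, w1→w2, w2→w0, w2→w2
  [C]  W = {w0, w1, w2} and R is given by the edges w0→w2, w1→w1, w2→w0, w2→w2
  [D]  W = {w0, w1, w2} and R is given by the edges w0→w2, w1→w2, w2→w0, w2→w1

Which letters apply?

The schema Nq → NNq is axiom 4; it is valid on a frame iff R is transitive.
(A) R is not transitive (w0 R w2 and w2 R w1 but not w0 R w1), so the schema fails here.
(B) R is not transitive (w2 R w0 and w0 R w1 but not w2 R w1), so the schema fails here.
(C) R is not transitive (w0 R w2 and w2 R w0 but not w0 R w0), so the schema fails here.
(D) R is not transitive (w0 R w2 and w2 R w0 but not w0 R w0), so the schema fails here.

A, B, C, D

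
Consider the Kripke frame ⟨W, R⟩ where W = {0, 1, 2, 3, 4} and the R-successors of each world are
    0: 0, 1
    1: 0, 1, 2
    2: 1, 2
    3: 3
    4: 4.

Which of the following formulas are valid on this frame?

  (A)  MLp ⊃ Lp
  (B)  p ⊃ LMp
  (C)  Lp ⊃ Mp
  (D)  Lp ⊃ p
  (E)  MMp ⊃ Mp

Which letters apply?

B, C, D

R is reflexive: each world relates to itself.
R is symmetric: every R-edge is matched by its reverse.
R is not transitive: 0 R 1 and 1 R 2 but not 0 R 2.
R is not euclidean: 1 R 0 and 1 R 2 but not 0 R 2.
R is serial: every world has an R-successor.
(A) MLp ⊃ Lp (the dual of axiom 5) characterises the euclidean frames. R is not euclidean — not valid.
(B) p ⊃ LMp is axiom B, which corresponds to symmetry. R is symmetric — valid.
(C) Lp ⊃ Mp (axiom D) characterises the serial frames. R is serial — valid.
(D) Lp ⊃ p is axiom T; it is valid on a frame exactly when R is reflexive. R is reflexive, so valid.
(E) the dual of axiom 4: valid iff R is transitive. R is not transitive — not valid.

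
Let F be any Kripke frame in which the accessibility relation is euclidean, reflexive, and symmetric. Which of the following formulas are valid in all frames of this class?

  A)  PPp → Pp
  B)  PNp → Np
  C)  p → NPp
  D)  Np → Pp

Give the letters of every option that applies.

A relation that is euclidean, reflexive, and symmetric is also serial and transitive.
(A) PPp → Pp is the dual of axiom 4; it is valid on a frame exactly when R is transitive. Every such R is transitive, so valid.
(B) PNp → Np (the dual of axiom 5) characterises the euclidean frames. Every such R is euclidean — valid.
(C) axiom B: valid iff R is symmetric. Every such R is symmetric — valid.
(D) Np → Pp is axiom D, which corresponds to seriality. Every such R is serial — valid.

A, B, C, D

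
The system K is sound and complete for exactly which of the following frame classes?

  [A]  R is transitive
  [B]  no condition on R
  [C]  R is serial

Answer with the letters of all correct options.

B

(A) this class determines K4, not K.
(B) K is sound and complete for exactly this class.
(C) this class determines D, not K.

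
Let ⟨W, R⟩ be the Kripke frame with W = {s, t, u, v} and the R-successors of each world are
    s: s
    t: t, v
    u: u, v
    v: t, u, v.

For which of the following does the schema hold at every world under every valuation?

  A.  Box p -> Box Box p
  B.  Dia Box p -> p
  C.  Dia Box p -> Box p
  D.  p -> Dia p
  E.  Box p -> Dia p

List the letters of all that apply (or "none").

B, D, E

R is reflexive: each world relates to itself.
R is symmetric: every R-edge is matched by its reverse.
R is not transitive: t R v and v R u but not t R u.
R is not euclidean: v R t and v R u but not t R u.
R is serial: every world has an R-successor.
(A) axiom 4: valid iff R is transitive. R is not transitive — not valid.
(B) Dia Box p -> p is the dual of axiom B, which corresponds to symmetry. R is symmetric — valid.
(C) Dia Box p -> Box p is the dual of axiom 5, which corresponds to the euclidean property. R is not euclidean — not valid.
(D) p -> Dia p (the dual of axiom T) characterises the reflexive frames. R is reflexive — valid.
(E) Box p -> Dia p is axiom D; it is valid on a frame exactly when R is serial. R is serial, so valid.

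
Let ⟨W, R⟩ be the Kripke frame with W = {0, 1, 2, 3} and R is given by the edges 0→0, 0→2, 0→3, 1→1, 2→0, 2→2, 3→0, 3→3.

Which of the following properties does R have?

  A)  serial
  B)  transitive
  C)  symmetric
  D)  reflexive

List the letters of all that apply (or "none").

(A) serial: every world has an R-successor.
(B) not transitive: 2 R 0 and 0 R 3 but not 2 R 3.
(C) symmetric: every R-edge is matched by its reverse.
(D) reflexive: each world relates to itself.

A, C, D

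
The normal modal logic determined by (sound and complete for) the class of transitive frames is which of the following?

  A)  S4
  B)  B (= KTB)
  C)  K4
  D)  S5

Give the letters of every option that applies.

(A) S4 is determined by the class of reflexive and transitive frames.
(B) B (= KTB) is determined by the class of reflexive and symmetric frames.
(C) K4 is determined by exactly this class.
(D) S5 is determined by the class of reflexive, symmetric, and transitive frames.

C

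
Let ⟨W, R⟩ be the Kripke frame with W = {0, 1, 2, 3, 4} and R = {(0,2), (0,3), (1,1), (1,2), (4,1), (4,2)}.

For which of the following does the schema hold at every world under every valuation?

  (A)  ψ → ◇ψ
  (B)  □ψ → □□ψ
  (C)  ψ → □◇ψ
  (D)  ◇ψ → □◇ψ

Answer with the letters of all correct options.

B

R is not reflexive: not 0 R 0.
R is not symmetric: 0 R 2 but not 2 R 0.
R is transitive: R is closed under composition.
R is not euclidean: 0 R 2 and 0 R 3 but not 2 R 3.
(A) ψ → ◇ψ is the dual of axiom T; it is valid on a frame exactly when R is reflexive. R is not reflexive, so not valid.
(B) □ψ → □□ψ is axiom 4, which corresponds to transitivity. R is transitive — valid.
(C) ψ → □◇ψ (axiom B) characterises the symmetric frames. R is not symmetric — not valid.
(D) axiom 5: valid iff R is euclidean. R is not euclidean — not valid.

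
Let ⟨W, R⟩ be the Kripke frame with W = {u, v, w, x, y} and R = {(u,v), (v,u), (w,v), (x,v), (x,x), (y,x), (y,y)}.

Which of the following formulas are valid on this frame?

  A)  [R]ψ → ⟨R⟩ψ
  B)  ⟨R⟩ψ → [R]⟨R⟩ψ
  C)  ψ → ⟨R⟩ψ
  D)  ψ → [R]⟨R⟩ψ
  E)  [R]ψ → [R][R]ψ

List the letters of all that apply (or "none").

A

R is not reflexive: not u R u.
R is not symmetric: w R v but not v R w.
R is not transitive: u R v and v R u but not u R u.
R is not euclidean: x R v and x R x but not v R x.
R is serial: every world has an R-successor.
(A) [R]ψ → ⟨R⟩ψ (axiom D) characterises the serial frames. R is serial — valid.
(B) axiom 5: valid iff R is euclidean. R is not euclidean — not valid.
(C) ψ → ⟨R⟩ψ (the dual of axiom T) characterises the reflexive frames. R is not reflexive — not valid.
(D) ψ → [R]⟨R⟩ψ (axiom B) characterises the symmetric frames. R is not symmetric — not valid.
(E) [R]ψ → [R][R]ψ is axiom 4; it is valid on a frame exactly when R is transitive. R is not transitive, so not valid.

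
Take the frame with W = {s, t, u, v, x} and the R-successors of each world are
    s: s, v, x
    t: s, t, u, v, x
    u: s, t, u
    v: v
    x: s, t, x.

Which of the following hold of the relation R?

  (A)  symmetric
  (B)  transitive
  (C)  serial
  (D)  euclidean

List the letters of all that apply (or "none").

C

(A) not symmetric: s R v but not v R s.
(B) not transitive: s R x and x R t but not s R t.
(C) serial: every world has an R-successor.
(D) not euclidean: s R v and s R s but not v R s.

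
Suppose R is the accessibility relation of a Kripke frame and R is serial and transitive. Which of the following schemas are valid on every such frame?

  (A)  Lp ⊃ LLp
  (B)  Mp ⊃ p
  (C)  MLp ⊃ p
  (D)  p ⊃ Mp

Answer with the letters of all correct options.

A

(A) Lp ⊃ LLp is axiom 4, which corresponds to transitivity. Every such R is transitive — valid.
(B) Mp ⊃ p is valid only on frames where every R-edge is a self-loop. Such an R need not be a subset of the identity — not valid.
(C) the dual of axiom B: valid iff R is symmetric. Such an R need not be symmetric — not valid.
(D) the dual of axiom T: valid iff R is reflexive. Such an R need not be reflexive — not valid.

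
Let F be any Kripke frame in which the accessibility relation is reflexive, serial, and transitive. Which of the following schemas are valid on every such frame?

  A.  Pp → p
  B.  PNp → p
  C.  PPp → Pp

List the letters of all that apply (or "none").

C

(A) Pp → p is valid only on frames where every R-edge is a self-loop. Such an R need not be a subset of the identity — not valid.
(B) PNp → p (the dual of axiom B) characterises the symmetric frames. Such an R need not be symmetric — not valid.
(C) PPp → Pp (the dual of axiom 4) characterises the transitive frames. Every such R is transitive — valid.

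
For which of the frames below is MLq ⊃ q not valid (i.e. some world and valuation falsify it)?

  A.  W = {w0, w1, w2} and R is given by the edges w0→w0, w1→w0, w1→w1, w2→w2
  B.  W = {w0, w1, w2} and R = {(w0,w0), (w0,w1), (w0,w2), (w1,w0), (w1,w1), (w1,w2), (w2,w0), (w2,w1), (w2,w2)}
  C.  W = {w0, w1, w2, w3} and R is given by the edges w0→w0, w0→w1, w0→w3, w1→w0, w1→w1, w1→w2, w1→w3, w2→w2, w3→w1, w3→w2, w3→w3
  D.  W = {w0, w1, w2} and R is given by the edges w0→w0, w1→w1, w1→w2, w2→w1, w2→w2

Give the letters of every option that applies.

A, C

The schema MLq ⊃ q is the dual of axiom B; it is valid on a frame iff R is symmetric.
(A) R is not symmetric (w1 R w0 but not w0 R w1), so the schema fails here.
(B) R is symmetric (every R-edge is matched by its reverse), so the schema is valid here.
(C) R is not symmetric (w0 R w3 but not w3 R w0), so the schema fails here.
(D) R is symmetric (every R-edge is matched by its reverse), so the schema is valid here.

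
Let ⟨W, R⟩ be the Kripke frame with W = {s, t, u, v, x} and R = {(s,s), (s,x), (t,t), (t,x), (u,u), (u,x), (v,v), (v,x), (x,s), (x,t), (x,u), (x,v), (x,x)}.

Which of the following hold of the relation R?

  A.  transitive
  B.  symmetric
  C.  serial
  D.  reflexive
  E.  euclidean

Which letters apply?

(A) not transitive: s R x and x R t but not s R t.
(B) symmetric: every R-edge is matched by its reverse.
(C) serial: every world has an R-successor.
(D) reflexive: each world relates to itself.
(E) not euclidean: x R s and x R t but not s R t.

B, C, D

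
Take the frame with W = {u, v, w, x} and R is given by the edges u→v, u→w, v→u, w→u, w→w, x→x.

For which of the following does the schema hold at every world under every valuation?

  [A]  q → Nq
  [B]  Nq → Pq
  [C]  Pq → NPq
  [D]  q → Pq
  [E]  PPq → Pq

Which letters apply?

R is not reflexive: not u R u.
R is not transitive: u R v and v R u but not u R u.
R is not euclidean: u R v and u R w but not v R w.
R is serial: every world has an R-successor.
R is not a subset of the identity: u R v with u ≠ v.
(A) q → Nq is equivalent to ◇p→p; it holds exactly when R ⊆ identity. Here R ⊄ identity — not valid.
(B) Nq → Pq is axiom D, which corresponds to seriality. R is serial — valid.
(C) Pq → NPq is axiom 5; it is valid on a frame exactly when R is euclidean. R is not euclidean, so not valid.
(D) q → Pq (the dual of axiom T) characterises the reflexive frames. R is not reflexive — not valid.
(E) PPq → Pq is the dual of axiom 4, which corresponds to transitivity. R is not transitive — not valid.

B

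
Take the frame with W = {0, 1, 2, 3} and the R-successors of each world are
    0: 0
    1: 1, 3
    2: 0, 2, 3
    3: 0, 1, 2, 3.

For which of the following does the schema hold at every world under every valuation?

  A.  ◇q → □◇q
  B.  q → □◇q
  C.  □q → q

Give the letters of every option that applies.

C

R is reflexive: each world relates to itself.
R is not symmetric: 2 R 0 but not 0 R 2.
R is not euclidean: 2 R 0 and 2 R 2 but not 0 R 2.
(A) ◇q → □◇q is axiom 5, which corresponds to the euclidean property. R is not euclidean — not valid.
(B) q → □◇q is axiom B, which corresponds to symmetry. R is not symmetric — not valid.
(C) □q → q is axiom T, which corresponds to reflexivity. R is reflexive — valid.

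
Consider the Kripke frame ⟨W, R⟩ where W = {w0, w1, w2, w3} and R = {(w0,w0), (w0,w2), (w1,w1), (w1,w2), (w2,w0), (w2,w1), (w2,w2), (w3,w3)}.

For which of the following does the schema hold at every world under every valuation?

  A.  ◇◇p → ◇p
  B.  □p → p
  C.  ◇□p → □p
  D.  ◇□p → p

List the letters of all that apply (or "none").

R is reflexive: each world relates to itself.
R is symmetric: every R-edge is matched by its reverse.
R is not transitive: w0 R w2 and w2 R w1 but not w0 R w1.
R is not euclidean: w2 R w0 and w2 R w1 but not w0 R w1.
(A) ◇◇p → ◇p (the dual of axiom 4) characterises the transitive frames. R is not transitive — not valid.
(B) axiom T: valid iff R is reflexive. R is reflexive — valid.
(C) ◇□p → □p (the dual of axiom 5) characterises the euclidean frames. R is not euclidean — not valid.
(D) ◇□p → p is the dual of axiom B; it is valid on a frame exactly when R is symmetric. R is symmetric, so valid.

B, D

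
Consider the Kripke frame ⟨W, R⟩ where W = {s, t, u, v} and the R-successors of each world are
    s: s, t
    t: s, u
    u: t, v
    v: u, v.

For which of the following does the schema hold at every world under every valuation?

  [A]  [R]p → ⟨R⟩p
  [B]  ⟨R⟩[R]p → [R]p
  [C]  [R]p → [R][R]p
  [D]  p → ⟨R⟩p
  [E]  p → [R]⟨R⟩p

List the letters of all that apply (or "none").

R is not reflexive: not t R t.
R is symmetric: every R-edge is matched by its reverse.
R is not transitive: s R t and t R u but not s R u.
R is not euclidean: t R s and t R u but not s R u.
R is serial: every world has an R-successor.
(A) [R]p → ⟨R⟩p is axiom D; it is valid on a frame exactly when R is serial. R is serial, so valid.
(B) ⟨R⟩[R]p → [R]p is the dual of axiom 5; it is valid on a frame exactly when R is euclidean. R is not euclidean, so not valid.
(C) [R]p → [R][R]p is axiom 4, which corresponds to transitivity. R is not transitive — not valid.
(D) p → ⟨R⟩p is the dual of axiom T, which corresponds to reflexivity. R is not reflexive — not valid.
(E) axiom B: valid iff R is symmetric. R is symmetric — valid.

A, E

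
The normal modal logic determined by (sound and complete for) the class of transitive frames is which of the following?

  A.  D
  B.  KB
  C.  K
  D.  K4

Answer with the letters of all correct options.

(A) D is determined by the class of serial frames.
(B) KB is determined by the class of symmetric frames.
(C) K is determined by the class of arbitrary frames.
(D) K4 is determined by exactly this class.

D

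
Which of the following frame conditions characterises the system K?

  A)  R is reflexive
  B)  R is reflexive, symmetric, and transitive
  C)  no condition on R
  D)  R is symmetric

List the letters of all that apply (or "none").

(A) this class determines T (= KT), not K.
(B) this class determines S5, not K.
(C) K is sound and complete for exactly this class.
(D) this class determines KB, not K.

C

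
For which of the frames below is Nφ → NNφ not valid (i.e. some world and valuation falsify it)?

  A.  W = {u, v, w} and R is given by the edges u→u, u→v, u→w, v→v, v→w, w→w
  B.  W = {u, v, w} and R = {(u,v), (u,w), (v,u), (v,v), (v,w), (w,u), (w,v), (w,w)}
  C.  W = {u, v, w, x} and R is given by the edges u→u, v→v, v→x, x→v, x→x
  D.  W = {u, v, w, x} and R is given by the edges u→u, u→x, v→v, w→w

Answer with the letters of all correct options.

The schema Nφ → NNφ is axiom 4; it is valid on a frame iff R is transitive.
(A) R is transitive (R is closed under composition), so the schema is valid here.
(B) R is not transitive (u R v and v R u but not u R u), so the schema fails here.
(C) R is transitive (R is closed under composition), so the schema is valid here.
(D) R is transitive (R is closed under composition), so the schema is valid here.

B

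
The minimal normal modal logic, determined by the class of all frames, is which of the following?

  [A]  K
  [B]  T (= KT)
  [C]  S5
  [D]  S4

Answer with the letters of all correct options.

A

(A) K is determined by exactly this class.
(B) T (= KT) is determined by the class of reflexive frames.
(C) S5 is determined by the class of reflexive, symmetric, and transitive frames.
(D) S4 is determined by the class of reflexive and transitive frames.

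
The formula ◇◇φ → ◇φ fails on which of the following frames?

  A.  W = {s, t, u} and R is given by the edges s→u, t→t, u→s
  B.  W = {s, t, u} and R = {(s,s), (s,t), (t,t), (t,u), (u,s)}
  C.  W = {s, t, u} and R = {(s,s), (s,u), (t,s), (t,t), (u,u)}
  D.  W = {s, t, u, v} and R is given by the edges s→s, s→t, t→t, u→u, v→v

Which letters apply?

The schema ◇◇φ → ◇φ is the dual of axiom 4; it is valid on a frame iff R is transitive.
(A) R is not transitive (s R u and u R s but not s R s), so the schema fails here.
(B) R is not transitive (s R t and t R u but not s R u), so the schema fails here.
(C) R is not transitive (t R s and s R u but not t R u), so the schema fails here.
(D) R is transitive (R is closed under composition), so the schema is valid here.

A, B, C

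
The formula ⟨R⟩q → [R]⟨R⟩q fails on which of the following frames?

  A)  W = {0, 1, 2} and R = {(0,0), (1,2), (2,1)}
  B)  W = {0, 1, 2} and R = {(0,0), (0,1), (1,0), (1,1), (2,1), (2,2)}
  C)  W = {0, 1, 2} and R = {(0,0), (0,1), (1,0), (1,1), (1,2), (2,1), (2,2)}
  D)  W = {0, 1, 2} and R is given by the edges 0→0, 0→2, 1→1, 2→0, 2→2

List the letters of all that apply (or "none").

The schema ⟨R⟩q → [R]⟨R⟩q is axiom 5; it is valid on a frame iff R is euclidean.
(A) R is not euclidean (1 R 2 and 1 R 2 but not 2 R 2), so the schema fails here.
(B) R is not euclidean (2 R 1 and 2 R 2 but not 1 R 2), so the schema fails here.
(C) R is not euclidean (1 R 0 and 1 R 2 but not 0 R 2), so the schema fails here.
(D) R is euclidean (any two R-successors of the same world are R-related), so the schema is valid here.

A, B, C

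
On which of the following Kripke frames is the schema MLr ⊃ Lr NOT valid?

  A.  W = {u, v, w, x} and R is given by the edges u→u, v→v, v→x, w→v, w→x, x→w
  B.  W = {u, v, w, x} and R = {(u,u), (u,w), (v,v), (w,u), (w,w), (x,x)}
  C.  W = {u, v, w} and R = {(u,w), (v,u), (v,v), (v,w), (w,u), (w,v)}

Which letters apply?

The schema MLr ⊃ Lr is the dual of axiom 5; it is valid on a frame iff R is euclidean.
(A) R is not euclidean (v R x and v R v but not x R v), so the schema fails here.
(B) R is euclidean (any two R-successors of the same world are R-related), so the schema is valid here.
(C) R is not euclidean (v R u and v R v but not u R v), so the schema fails here.

A, C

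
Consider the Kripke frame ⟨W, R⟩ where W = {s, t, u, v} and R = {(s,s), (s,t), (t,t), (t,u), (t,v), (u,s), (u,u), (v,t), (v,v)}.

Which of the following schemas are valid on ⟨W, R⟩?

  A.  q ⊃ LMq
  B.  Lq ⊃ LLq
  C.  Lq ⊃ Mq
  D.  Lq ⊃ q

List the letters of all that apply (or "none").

R is reflexive: each world relates to itself.
R is not symmetric: s R t but not t R s.
R is not transitive: s R t and t R u but not s R u.
R is serial: every world has an R-successor.
(A) q ⊃ LMq is axiom B, which corresponds to symmetry. R is not symmetric — not valid.
(B) axiom 4: valid iff R is transitive. R is not transitive — not valid.
(C) Lq ⊃ Mq (axiom D) characterises the serial frames. R is serial — valid.
(D) Lq ⊃ q (axiom T) characterises the reflexive frames. R is reflexive — valid.

C, D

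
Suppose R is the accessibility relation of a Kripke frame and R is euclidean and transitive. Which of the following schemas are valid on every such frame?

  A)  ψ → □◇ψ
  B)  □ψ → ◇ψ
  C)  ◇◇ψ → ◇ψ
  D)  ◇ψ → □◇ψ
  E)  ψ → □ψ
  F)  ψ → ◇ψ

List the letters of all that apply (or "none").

(A) ψ → □◇ψ is axiom B, which corresponds to symmetry. Such an R need not be symmetric — not valid.
(B) □ψ → ◇ψ is axiom D, which corresponds to seriality. Such an R need not be serial — not valid.
(C) the dual of axiom 4: valid iff R is transitive. Every such R is transitive — valid.
(D) ◇ψ → □◇ψ is axiom 5; it is valid on a frame exactly when R is euclidean. Every such R is euclidean, so valid.
(E) ψ → □ψ is equivalent to ◇p→p; it holds exactly when R ⊆ identity. Such an R need not be a subset of the identity — not valid.
(F) ψ → ◇ψ (the dual of axiom T) characterises the reflexive frames. Such an R need not be reflexive — not valid.

C, D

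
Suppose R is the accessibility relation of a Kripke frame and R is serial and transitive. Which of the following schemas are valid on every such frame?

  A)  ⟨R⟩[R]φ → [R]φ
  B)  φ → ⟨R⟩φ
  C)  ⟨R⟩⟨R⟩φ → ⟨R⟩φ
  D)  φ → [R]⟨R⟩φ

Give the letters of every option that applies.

(A) ⟨R⟩[R]φ → [R]φ is the dual of axiom 5, which corresponds to the euclidean property. Such an R need not be euclidean — not valid.
(B) φ → ⟨R⟩φ is the dual of axiom T, which corresponds to reflexivity. Such an R need not be reflexive — not valid.
(C) ⟨R⟩⟨R⟩φ → ⟨R⟩φ is the dual of axiom 4, which corresponds to transitivity. Every such R is transitive — valid.
(D) φ → [R]⟨R⟩φ is axiom B; it is valid on a frame exactly when R is symmetric. Such an R need not be symmetric, so not valid.

C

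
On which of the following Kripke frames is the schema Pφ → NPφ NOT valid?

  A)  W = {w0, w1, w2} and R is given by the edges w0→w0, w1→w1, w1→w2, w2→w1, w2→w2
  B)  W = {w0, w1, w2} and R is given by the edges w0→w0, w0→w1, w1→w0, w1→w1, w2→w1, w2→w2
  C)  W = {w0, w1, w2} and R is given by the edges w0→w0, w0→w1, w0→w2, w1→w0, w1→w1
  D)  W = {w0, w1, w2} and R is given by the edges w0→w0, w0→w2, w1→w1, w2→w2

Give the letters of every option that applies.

The schema Pφ → NPφ is axiom 5; it is valid on a frame iff R is euclidean.
(A) R is euclidean (any two R-successors of the same world are R-related), so the schema is valid here.
(B) R is not euclidean (w2 R w1 and w2 R w2 but not w1 R w2), so the schema fails here.
(C) R is not euclidean (w0 R w1 and w0 R w2 but not w1 R w2), so the schema fails here.
(D) R is not euclidean (w0 R w2 and w0 R w0 but not w2 R w0), so the schema fails here.

B, C, D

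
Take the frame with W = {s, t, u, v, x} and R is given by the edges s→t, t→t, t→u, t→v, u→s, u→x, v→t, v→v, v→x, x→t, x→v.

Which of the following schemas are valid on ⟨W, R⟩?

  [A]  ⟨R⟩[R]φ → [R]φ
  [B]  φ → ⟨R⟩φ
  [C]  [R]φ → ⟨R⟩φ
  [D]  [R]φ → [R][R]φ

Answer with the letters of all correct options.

R is not reflexive: not s R s.
R is not transitive: s R t and t R u but not s R u.
R is not euclidean: t R u and t R t but not u R t.
R is serial: every world has an R-successor.
(A) ⟨R⟩[R]φ → [R]φ is the dual of axiom 5, which corresponds to the euclidean property. R is not euclidean — not valid.
(B) φ → ⟨R⟩φ (the dual of axiom T) characterises the reflexive frames. R is not reflexive — not valid.
(C) [R]φ → ⟨R⟩φ (axiom D) characterises the serial frames. R is serial — valid.
(D) [R]φ → [R][R]φ is axiom 4, which corresponds to transitivity. R is not transitive — not valid.

C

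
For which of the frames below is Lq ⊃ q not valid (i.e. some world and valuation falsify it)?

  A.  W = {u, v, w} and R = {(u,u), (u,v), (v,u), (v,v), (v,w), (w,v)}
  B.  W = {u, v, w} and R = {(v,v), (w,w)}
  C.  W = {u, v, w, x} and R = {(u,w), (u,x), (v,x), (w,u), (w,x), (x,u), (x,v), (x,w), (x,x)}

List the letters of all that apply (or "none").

A, B, C

The schema Lq ⊃ q is axiom T; it is valid on a frame iff R is reflexive.
(A) R is not reflexive (not w R w), so the schema fails here.
(B) R is not reflexive (not u R u), so the schema fails here.
(C) R is not reflexive (not u R u), so the schema fails here.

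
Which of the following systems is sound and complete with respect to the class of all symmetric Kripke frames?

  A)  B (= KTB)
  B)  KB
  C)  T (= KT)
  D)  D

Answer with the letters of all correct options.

(A) B (= KTB) is determined by the class of reflexive and symmetric frames.
(B) KB is determined by exactly this class.
(C) T (= KT) is determined by the class of reflexive frames.
(D) D is determined by the class of serial frames.

B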